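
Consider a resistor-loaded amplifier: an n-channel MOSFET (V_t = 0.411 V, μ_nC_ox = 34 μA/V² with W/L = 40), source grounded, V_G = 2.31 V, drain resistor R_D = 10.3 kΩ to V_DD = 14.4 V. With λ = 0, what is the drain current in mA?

I_D = 1.34 mA

V_GS = V_G = 2.31 V, so V_ov = 2.31 − 0.411 = 1.9 V.
k_n = μ_nC_ox · (W/L) = 1.36 mA/V².
Assume saturation: I_D = ½ k_n V_ov² = 0.5 × 1.36 × 1.9² = 2.45 mA, giving V_DS = V_DD − I_D R_D = 14.4 − 2.45 × 10.3 = -10.9 V.
But -10.9 V < V_ov = 1.9 V, so the device is actually in triode.
In triode I_D = k_n[V_ov V_DS − ½ V_DS²] and I_D = (V_DD − V_DS)/R_D. Equating: 7 V_DS² − 27.6 V_DS + 14.4 = 0, giving V_DS = 0.619 V (the root below V_ov).
I_D = (14.4 − 0.619) / 10.3 = 1.34 mA.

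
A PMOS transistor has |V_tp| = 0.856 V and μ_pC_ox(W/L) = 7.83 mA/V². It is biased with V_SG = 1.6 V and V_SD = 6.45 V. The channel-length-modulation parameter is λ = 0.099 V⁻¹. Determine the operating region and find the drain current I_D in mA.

Saturation; I_D = 3.55 mA

V_ov = V_SG − |V_tp| = 1.6 − 0.856 = 0.744 V.
Since V_SD = 6.45 V ≥ V_ov = 0.744 V, the device is in saturation.
I_D = ½ k_p V_ov² (1 + λ V_SD) = 0.5 × 7.83 × 0.744² × (1 + 0.099 × 6.45) = 3.55 mA.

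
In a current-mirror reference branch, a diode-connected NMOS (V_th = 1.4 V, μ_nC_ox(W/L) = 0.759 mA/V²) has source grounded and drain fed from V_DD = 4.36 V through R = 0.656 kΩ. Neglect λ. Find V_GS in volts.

With gate tied to drain, V_GS = V_DS ≥ V_GS − V_th, so the device is in saturation.
KCL at the drain: ½ k_n (V_GS − V_th)² = (V_DD − V_GS)/R.
Let x = V_GS − 1.4. Then 0.249 x² + x − 2.96 = 0, giving x = 1.98 V (positive root), so V_GS = 3.38 V.
I_D = (V_DD − V_GS)/R = (4.36 − 3.38) / 0.656 = 1.49 mA.

V_GS = 3.38 V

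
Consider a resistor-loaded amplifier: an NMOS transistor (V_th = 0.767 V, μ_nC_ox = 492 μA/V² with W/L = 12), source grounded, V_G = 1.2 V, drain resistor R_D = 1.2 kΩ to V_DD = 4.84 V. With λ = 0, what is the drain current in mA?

I_D = 0.553 mA

V_GS = V_G = 1.2 V, so V_ov = 1.2 − 0.767 = 0.433 V.
k_n = μ_nC_ox · (W/L) = 5.904 mA/V².
Assume saturation: I_D = ½ k_n V_ov² = 0.5 × 5.904 × 0.433² = 0.553 mA, giving V_DS = V_DD − I_D R_D = 4.84 − 0.553 × 1.2 = 4.18 V.
V_DS = 4.18 V ≥ V_ov = 0.433 V, confirming saturation.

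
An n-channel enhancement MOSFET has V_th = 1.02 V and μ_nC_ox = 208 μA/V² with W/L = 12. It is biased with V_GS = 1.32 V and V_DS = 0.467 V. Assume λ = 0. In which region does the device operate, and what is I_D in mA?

k_n = μ_nC_ox · (W/L) = 2.496 mA/V².
V_ov = V_GS − V_th = 1.32 − 1.02 = 0.3 V.
Since V_DS = 0.467 V ≥ V_ov = 0.3 V, the device is in saturation.
I_D = ½ k_n V_ov² = 0.5 × 2.496 × 0.3² = 0.112 mA.

Saturation; I_D = 0.112 mA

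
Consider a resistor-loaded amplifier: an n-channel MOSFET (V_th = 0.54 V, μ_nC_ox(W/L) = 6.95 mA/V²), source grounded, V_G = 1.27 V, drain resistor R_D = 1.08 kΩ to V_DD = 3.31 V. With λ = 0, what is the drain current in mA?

I_D = 1.85 mA

V_GS = V_G = 1.27 V, so V_ov = 1.27 − 0.54 = 0.73 V.
Assume saturation: I_D = ½ k_n V_ov² = 0.5 × 6.95 × 0.73² = 1.85 mA, giving V_DS = V_DD − I_D R_D = 3.31 − 1.85 × 1.08 = 1.31 V.
V_DS = 1.31 V ≥ V_ov = 0.73 V, confirming saturation.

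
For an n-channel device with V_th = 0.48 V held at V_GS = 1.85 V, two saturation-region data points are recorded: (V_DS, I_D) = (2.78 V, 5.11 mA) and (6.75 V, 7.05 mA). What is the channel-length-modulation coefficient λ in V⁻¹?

λ = 0.130 V⁻¹

With V_GS fixed, I_D ∝ (1 + λ V_DS) in saturation, so I_D2/I_D1 = (1 + λ V_DS2)/(1 + λ V_DS1).
7.05/5.11 = 1.38 = (1 + 6.75 λ)/(1 + 2.78 λ).
Solving: λ (I_D1 V_DS2 − I_D2 V_DS1) = I_D2 − I_D1, so λ = (7.05 − 5.11) / (5.11 × 6.75 − 7.05 × 2.78) = 1.94 / 14.9 = 0.13 V⁻¹.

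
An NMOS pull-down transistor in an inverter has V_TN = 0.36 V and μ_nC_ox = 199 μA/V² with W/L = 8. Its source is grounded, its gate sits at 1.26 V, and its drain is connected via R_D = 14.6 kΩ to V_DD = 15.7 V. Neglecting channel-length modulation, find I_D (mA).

I_D = 0.645 mA

V_GS = V_G = 1.26 V, so V_ov = 1.26 − 0.36 = 0.9 V.
k_n = μ_nC_ox · (W/L) = 1.592 mA/V².
Assume saturation: I_D = ½ k_n V_ov² = 0.5 × 1.592 × 0.9² = 0.645 mA, giving V_DS = V_DD − I_D R_D = 15.7 − 0.645 × 14.6 = 6.29 V.
V_DS = 6.29 V ≥ V_ov = 0.9 V, confirming saturation.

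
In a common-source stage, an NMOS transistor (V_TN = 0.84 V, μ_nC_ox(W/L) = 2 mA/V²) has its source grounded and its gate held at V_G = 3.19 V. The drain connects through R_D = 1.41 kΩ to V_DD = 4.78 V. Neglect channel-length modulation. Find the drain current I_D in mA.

V_GS = V_G = 3.19 V, so V_ov = 3.19 − 0.84 = 2.35 V.
Assume saturation: I_D = ½ k_n V_ov² = 0.5 × 2 × 2.35² = 5.52 mA, giving V_DS = V_DD − I_D R_D = 4.78 − 5.52 × 1.41 = -3.01 V.
But -3.01 V < V_ov = 2.35 V, so the device is actually in triode.
In triode I_D = k_n[V_ov V_DS − ½ V_DS²] and I_D = (V_DD − V_DS)/R_D. Equating: 1.41 V_DS² − 7.627 V_DS + 4.78 = 0, giving V_DS = 0.723 V (the root below V_ov).
I_D = (4.78 − 0.723) / 1.41 = 2.88 mA.

I_D = 2.88 mA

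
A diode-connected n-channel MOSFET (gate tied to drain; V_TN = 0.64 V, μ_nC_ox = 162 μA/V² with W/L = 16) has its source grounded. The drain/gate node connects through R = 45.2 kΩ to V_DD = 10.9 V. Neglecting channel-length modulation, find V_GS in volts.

V_GS = 1.05 V

With gate tied to drain, V_GS = V_DS ≥ V_GS − V_TN, so the device is in saturation.
k_n = μ_nC_ox · (W/L) = 2.592 mA/V².
KCL at the drain: ½ k_n (V_GS − V_TN)² = (V_DD − V_GS)/R.
Let x = V_GS − 0.64. Then 58.6 x² + x − 10.26 = 0, giving x = 0.41 V (positive root), so V_GS = 1.05 V.
I_D = (V_DD − V_GS)/R = (10.9 − 1.05) / 45.2 = 0.218 mA.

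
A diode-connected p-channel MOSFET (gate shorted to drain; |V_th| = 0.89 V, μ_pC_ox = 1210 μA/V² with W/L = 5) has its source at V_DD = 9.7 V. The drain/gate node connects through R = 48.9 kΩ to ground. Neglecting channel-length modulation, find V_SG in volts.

With gate tied to drain, V_SG = V_SD ≥ V_SG − |V_th|, so the device is in saturation.
k_p = μ_pC_ox · (W/L) = 6.05 mA/V².
KCL at the drain: ½ k_p (V_SG − |V_th|)² = (V_DD − V_SG)/R.
Let x = V_SG − 0.89. Then 148 x² + x − 8.81 = 0, giving x = 0.241 V (positive root), so V_SG = 1.13 V.
I_D = (V_DD − V_SG)/R = (9.7 − 1.13) / 48.9 = 0.175 mA.

V_SG = 1.13 V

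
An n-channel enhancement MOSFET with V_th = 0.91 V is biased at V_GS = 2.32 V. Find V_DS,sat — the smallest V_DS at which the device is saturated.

V_DS,sat = 1.41 V

The boundary between triode and saturation is V_DS = V_GS − V_th = V_ov.
V_ov = 2.32 − 0.91 = 1.41 V.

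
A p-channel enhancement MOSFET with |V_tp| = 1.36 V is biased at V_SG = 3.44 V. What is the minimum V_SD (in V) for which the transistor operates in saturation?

V_SD,sat = 2.08 V

The boundary between triode and saturation is V_SD = V_SG − |V_tp| = V_ov.
V_ov = 3.44 − 1.36 = 2.08 V.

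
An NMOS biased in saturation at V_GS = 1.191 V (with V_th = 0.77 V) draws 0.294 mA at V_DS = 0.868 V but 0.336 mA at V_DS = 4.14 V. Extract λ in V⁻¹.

λ = 0.0454 V⁻¹

With V_GS fixed, I_D ∝ (1 + λ V_DS) in saturation, so I_D2/I_D1 = (1 + λ V_DS2)/(1 + λ V_DS1).
0.336/0.294 = 1.143 = (1 + 4.14 λ)/(1 + 0.868 λ).
Solving: λ (I_D1 V_DS2 − I_D2 V_DS1) = I_D2 − I_D1, so λ = (0.336 − 0.294) / (0.294 × 4.14 − 0.336 × 0.868) = 0.042 / 0.926 = 0.0454 V⁻¹.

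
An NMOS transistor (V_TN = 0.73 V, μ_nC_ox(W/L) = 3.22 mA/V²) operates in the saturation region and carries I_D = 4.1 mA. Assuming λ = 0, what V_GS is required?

V_GS = 2.33 V

In saturation I_D = ½ k_n (V_GS − V_TN)², so V_GS − V_TN = √(2 I_D / k_n) = √(2 × 4.1 / 3.22) = 1.6 V.
V_GS = 0.73 + 1.6 = 2.33 V.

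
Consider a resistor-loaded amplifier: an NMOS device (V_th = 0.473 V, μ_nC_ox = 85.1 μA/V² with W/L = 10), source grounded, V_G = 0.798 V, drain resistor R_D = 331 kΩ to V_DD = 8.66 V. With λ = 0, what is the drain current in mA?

I_D = 0.0258 mA

V_GS = V_G = 0.798 V, so V_ov = 0.798 − 0.473 = 0.325 V.
k_n = μ_nC_ox · (W/L) = 0.851 mA/V².
Assume saturation: I_D = ½ k_n V_ov² = 0.5 × 0.851 × 0.325² = 0.0449 mA, giving V_DS = V_DD − I_D R_D = 8.66 − 0.0449 × 331 = -6.22 V.
But -6.22 V < V_ov = 0.325 V, so the device is actually in triode.
In triode I_D = k_n[V_ov V_DS − ½ V_DS²] and I_D = (V_DD − V_DS)/R_D. Equating: 141 V_DS² − 92.55 V_DS + 8.66 = 0, giving V_DS = 0.113 V (the root below V_ov).
I_D = (8.66 − 0.113) / 331 = 0.0258 mA.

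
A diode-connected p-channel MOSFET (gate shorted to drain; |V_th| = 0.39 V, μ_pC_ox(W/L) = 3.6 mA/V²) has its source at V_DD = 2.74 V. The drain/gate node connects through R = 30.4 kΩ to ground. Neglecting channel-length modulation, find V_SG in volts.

With gate tied to drain, V_SG = V_SD ≥ V_SG − |V_th|, so the device is in saturation.
KCL at the drain: ½ k_p (V_SG − |V_th|)² = (V_DD − V_SG)/R.
Let x = V_SG − 0.39. Then 54.7 x² + x − 2.35 = 0, giving x = 0.198 V (positive root), so V_SG = 0.588 V.
I_D = (V_DD − V_SG)/R = (2.74 − 0.588) / 30.4 = 0.0708 mA.

V_SG = 0.588 V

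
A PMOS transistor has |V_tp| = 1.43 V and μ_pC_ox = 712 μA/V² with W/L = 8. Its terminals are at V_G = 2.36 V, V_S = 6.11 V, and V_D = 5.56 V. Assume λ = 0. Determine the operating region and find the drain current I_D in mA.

Triode; I_D = 6.41 mA

V_SG = V_S − V_G = 6.11 − 2.36 = 3.75 V; V_SD = V_S − V_D = 6.11 − 5.56 = 0.55 V.
k_p = μ_pC_ox · (W/L) = 5.696 mA/V².
V_ov = V_SG − |V_tp| = 3.75 − 1.43 = 2.32 V.
Since V_SD = 0.55 V < V_ov = 2.32 V, the device is in the triode region.
I_D = k_p [V_ov · V_SD − ½ V_SD²] = 5.696 × [2.32 × 0.55 − 0.5 × 0.55²] = 6.41 mA.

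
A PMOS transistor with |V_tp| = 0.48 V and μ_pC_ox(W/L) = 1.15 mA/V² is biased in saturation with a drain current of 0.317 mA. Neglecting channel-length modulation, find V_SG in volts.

V_SG = 1.22 V

In saturation I_D = ½ k_p (V_SG − |V_tp|)², so V_SG − |V_tp| = √(2 I_D / k_p) = √(2 × 0.317 / 1.15) = 0.742 V.
V_SG = 0.48 + 0.742 = 1.22 V.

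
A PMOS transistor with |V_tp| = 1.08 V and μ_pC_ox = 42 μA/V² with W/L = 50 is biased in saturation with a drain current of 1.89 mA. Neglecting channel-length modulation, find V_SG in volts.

V_SG = 2.42 V

k_p = μ_pC_ox · (W/L) = 2.1 mA/V².
In saturation I_D = ½ k_p (V_SG − |V_tp|)², so V_SG − |V_tp| = √(2 I_D / k_p) = √(2 × 1.89 / 2.1) = 1.34 V.
V_SG = 1.08 + 1.34 = 2.42 V.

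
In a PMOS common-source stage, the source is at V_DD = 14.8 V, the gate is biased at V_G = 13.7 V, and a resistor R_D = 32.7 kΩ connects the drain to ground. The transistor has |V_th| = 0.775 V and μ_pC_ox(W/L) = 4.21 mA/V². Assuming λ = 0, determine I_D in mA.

V_SG = V_DD − V_G = 14.8 − 13.7 = 1.1 V, so V_ov = 1.1 − 0.775 = 0.325 V.
Assume saturation: I_D = ½ k_p V_ov² = 0.5 × 4.21 × 0.325² = 0.222 mA, giving V_SD = V_DD − I_D R_D = 14.8 − 0.222 × 32.7 = 7.53 V.
V_SD = 7.53 V ≥ V_ov = 0.325 V, confirming saturation.

I_D = 0.222 mA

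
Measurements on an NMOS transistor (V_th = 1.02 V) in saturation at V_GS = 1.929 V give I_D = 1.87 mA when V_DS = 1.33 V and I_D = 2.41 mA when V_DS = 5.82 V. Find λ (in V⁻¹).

λ = 0.0703 V⁻¹

With V_GS fixed, I_D ∝ (1 + λ V_DS) in saturation, so I_D2/I_D1 = (1 + λ V_DS2)/(1 + λ V_DS1).
2.41/1.87 = 1.289 = (1 + 5.82 λ)/(1 + 1.33 λ).
Solving: λ (I_D1 V_DS2 − I_D2 V_DS1) = I_D2 − I_D1, so λ = (2.41 − 1.87) / (1.87 × 5.82 − 2.41 × 1.33) = 0.54 / 7.68 = 0.0703 V⁻¹.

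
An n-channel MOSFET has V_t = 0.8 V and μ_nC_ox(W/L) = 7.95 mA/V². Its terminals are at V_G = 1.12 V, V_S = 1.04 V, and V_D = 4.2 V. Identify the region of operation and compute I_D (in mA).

Cutoff; I_D = 0 mA

V_GS = V_G − V_S = 1.12 − 1.04 = 0.08 V; V_DS = V_D − V_S = 4.2 − 1.04 = 3.16 V.
V_GS = 0.08 V < V_t = 0.8 V, so the transistor is in cutoff.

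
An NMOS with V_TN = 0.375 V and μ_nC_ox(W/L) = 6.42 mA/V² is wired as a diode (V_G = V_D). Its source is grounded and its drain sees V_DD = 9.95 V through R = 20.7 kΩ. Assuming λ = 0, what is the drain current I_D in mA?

With gate tied to drain, V_GS = V_DS ≥ V_GS − V_TN, so the device is in saturation.
KCL at the drain: ½ k_n (V_GS − V_TN)² = (V_DD − V_GS)/R.
Let x = V_GS − 0.375. Then 66.4 x² + x − 9.575 = 0, giving x = 0.372 V (positive root), so V_GS = 0.747 V.
I_D = (V_DD − V_GS)/R = (9.95 − 0.747) / 20.7 = 0.445 mA.

I_D = 0.445 mA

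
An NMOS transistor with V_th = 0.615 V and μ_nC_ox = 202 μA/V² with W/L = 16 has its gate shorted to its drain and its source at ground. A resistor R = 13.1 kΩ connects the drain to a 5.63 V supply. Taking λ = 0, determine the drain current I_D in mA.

With gate tied to drain, V_GS = V_DS ≥ V_GS − V_th, so the device is in saturation.
k_n = μ_nC_ox · (W/L) = 3.232 mA/V².
KCL at the drain: ½ k_n (V_GS − V_th)² = (V_DD − V_GS)/R.
Let x = V_GS − 0.615. Then 21.2 x² + x − 5.015 = 0, giving x = 0.464 V (positive root), so V_GS = 1.08 V.
I_D = (V_DD − V_GS)/R = (5.63 − 1.08) / 13.1 = 0.347 mA.

I_D = 0.347 mA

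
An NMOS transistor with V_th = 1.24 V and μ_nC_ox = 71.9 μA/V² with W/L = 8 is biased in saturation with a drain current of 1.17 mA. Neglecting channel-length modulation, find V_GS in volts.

V_GS = 3.26 V

k_n = μ_nC_ox · (W/L) = 0.5752 mA/V².
In saturation I_D = ½ k_n (V_GS − V_th)², so V_GS − V_th = √(2 I_D / k_n) = √(2 × 1.17 / 0.5752) = 2.02 V.
V_GS = 1.24 + 2.02 = 3.26 V.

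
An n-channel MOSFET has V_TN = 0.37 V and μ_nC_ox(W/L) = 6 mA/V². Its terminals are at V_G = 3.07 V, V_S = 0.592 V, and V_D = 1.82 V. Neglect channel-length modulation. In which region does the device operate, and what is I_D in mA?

Triode; I_D = 11.0 mA

V_GS = V_G − V_S = 3.07 − 0.592 = 2.48 V; V_DS = V_D − V_S = 1.82 − 0.592 = 1.23 V.
V_ov = V_GS − V_TN = 2.48 − 0.37 = 2.11 V.
Since V_DS = 1.23 V < V_ov = 2.11 V, the device is in the triode region.
I_D = k_n [V_ov · V_DS − ½ V_DS²] = 6 × [2.11 × 1.23 − 0.5 × 1.23²] = 11 mA.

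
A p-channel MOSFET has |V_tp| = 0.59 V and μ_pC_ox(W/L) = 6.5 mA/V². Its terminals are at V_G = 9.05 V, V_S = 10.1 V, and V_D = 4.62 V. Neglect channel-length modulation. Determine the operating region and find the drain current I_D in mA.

Saturation; I_D = 0.688 mA

V_SG = V_S − V_G = 10.1 − 9.05 = 1.05 V; V_SD = V_S − V_D = 10.1 − 4.62 = 5.48 V.
V_ov = V_SG − |V_tp| = 1.05 − 0.59 = 0.46 V.
Since V_SD = 5.48 V ≥ V_ov = 0.46 V, the device is in saturation.
I_D = ½ k_p V_ov² = 0.5 × 6.5 × 0.46² = 0.688 mA.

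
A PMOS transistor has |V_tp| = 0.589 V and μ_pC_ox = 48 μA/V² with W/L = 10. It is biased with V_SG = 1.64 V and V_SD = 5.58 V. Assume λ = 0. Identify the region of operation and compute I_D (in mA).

Saturation; I_D = 0.265 mA

k_p = μ_pC_ox · (W/L) = 0.48 mA/V².
V_ov = V_SG − |V_tp| = 1.64 − 0.589 = 1.05 V.
Since V_SD = 5.58 V ≥ V_ov = 1.05 V, the device is in saturation.
I_D = ½ k_p V_ov² = 0.5 × 0.48 × 1.05² = 0.265 mA.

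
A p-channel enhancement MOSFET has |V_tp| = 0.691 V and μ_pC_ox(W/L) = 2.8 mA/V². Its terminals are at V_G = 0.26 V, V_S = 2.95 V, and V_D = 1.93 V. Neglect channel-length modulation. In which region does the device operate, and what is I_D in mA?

V_SG = V_S − V_G = 2.95 − 0.26 = 2.69 V; V_SD = V_S − V_D = 2.95 − 1.93 = 1.02 V.
V_ov = V_SG − |V_tp| = 2.69 − 0.691 = 2 V.
Since V_SD = 1.02 V < V_ov = 2 V, the device is in the triode region.
I_D = k_p [V_ov · V_SD − ½ V_SD²] = 2.8 × [2 × 1.02 − 0.5 × 1.02²] = 4.25 mA.

Triode; I_D = 4.25 mA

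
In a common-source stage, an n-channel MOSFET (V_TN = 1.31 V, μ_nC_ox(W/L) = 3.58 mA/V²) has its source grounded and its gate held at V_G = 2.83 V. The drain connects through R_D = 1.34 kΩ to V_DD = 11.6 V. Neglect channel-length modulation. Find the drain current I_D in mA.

V_GS = V_G = 2.83 V, so V_ov = 2.83 − 1.31 = 1.52 V.
Assume saturation: I_D = ½ k_n V_ov² = 0.5 × 3.58 × 1.52² = 4.14 mA, giving V_DS = V_DD − I_D R_D = 11.6 − 4.14 × 1.34 = 6.06 V.
V_DS = 6.06 V ≥ V_ov = 1.52 V, confirming saturation.

I_D = 4.14 mA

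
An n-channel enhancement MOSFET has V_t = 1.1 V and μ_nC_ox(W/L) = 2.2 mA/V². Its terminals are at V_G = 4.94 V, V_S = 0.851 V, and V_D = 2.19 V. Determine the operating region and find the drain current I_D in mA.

Triode; I_D = 6.83 mA

V_GS = V_G − V_S = 4.94 − 0.851 = 4.09 V; V_DS = V_D − V_S = 2.19 − 0.851 = 1.34 V.
V_ov = V_GS − V_t = 4.09 − 1.1 = 2.99 V.
Since V_DS = 1.34 V < V_ov = 2.99 V, the device is in the triode region.
I_D = k_n [V_ov · V_DS − ½ V_DS²] = 2.2 × [2.99 × 1.34 − 0.5 × 1.34²] = 6.83 mA.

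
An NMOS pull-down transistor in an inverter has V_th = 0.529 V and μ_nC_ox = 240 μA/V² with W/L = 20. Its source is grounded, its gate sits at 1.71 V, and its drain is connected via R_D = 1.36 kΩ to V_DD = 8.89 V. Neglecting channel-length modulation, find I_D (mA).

I_D = 3.35 mA

V_GS = V_G = 1.71 V, so V_ov = 1.71 − 0.529 = 1.18 V.
k_n = μ_nC_ox · (W/L) = 4.8 mA/V².
Assume saturation: I_D = ½ k_n V_ov² = 0.5 × 4.8 × 1.18² = 3.35 mA, giving V_DS = V_DD − I_D R_D = 8.89 − 3.35 × 1.36 = 4.34 V.
V_DS = 4.34 V ≥ V_ov = 1.18 V, confirming saturation.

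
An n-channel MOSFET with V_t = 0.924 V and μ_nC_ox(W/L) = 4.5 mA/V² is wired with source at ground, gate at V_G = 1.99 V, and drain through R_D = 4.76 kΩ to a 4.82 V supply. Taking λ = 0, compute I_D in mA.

V_GS = V_G = 1.99 V, so V_ov = 1.99 − 0.924 = 1.07 V.
Assume saturation: I_D = ½ k_n V_ov² = 0.5 × 4.5 × 1.07² = 2.56 mA, giving V_DS = V_DD − I_D R_D = 4.82 − 2.56 × 4.76 = -7.35 V.
But -7.35 V < V_ov = 1.07 V, so the device is actually in triode.
In triode I_D = k_n[V_ov V_DS − ½ V_DS²] and I_D = (V_DD − V_DS)/R_D. Equating: 10.7 V_DS² − 23.83 V_DS + 4.82 = 0, giving V_DS = 0.225 V (the root below V_ov).
I_D = (4.82 − 0.225) / 4.76 = 0.965 mA.

I_D = 0.965 mA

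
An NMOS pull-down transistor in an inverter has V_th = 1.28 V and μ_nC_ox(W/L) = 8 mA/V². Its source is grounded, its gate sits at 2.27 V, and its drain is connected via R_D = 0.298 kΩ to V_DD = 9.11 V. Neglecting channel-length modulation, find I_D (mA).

V_GS = V_G = 2.27 V, so V_ov = 2.27 − 1.28 = 0.99 V.
Assume saturation: I_D = ½ k_n V_ov² = 0.5 × 8 × 0.99² = 3.92 mA, giving V_DS = V_DD − I_D R_D = 9.11 − 3.92 × 0.298 = 7.94 V.
V_DS = 7.94 V ≥ V_ov = 0.99 V, confirming saturation.

I_D = 3.92 mA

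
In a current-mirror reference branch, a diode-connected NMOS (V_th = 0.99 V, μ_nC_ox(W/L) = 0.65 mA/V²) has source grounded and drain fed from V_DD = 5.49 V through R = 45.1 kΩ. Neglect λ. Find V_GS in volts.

V_GS = 1.51 V

With gate tied to drain, V_GS = V_DS ≥ V_GS − V_th, so the device is in saturation.
KCL at the drain: ½ k_n (V_GS − V_th)² = (V_DD − V_GS)/R.
Let x = V_GS − 0.99. Then 14.7 x² + x − 4.5 = 0, giving x = 0.521 V (positive root), so V_GS = 1.51 V.
I_D = (V_DD − V_GS)/R = (5.49 − 1.51) / 45.1 = 0.0882 mA.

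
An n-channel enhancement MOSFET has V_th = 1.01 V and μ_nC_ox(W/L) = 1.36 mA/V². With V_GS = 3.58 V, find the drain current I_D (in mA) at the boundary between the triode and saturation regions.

I_D = 4.49 mA

At the boundary V_DS = V_ov = V_GS − V_th = 3.58 − 1.01 = 2.57 V.
I_D = ½ k_n V_ov² = 0.5 × 1.36 × 2.57² = 4.49 mA.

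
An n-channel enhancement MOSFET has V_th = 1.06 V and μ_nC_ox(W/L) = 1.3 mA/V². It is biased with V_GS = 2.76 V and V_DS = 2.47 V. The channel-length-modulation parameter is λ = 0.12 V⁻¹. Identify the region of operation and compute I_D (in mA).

Saturation; I_D = 2.44 mA

V_ov = V_GS − V_th = 2.76 − 1.06 = 1.7 V.
Since V_DS = 2.47 V ≥ V_ov = 1.7 V, the device is in saturation.
I_D = ½ k_n V_ov² (1 + λ V_DS) = 0.5 × 1.3 × 1.7² × (1 + 0.12 × 2.47) = 2.44 mA.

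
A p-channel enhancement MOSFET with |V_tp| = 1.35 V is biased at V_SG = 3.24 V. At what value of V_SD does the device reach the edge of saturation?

The boundary between triode and saturation is V_SD = V_SG − |V_tp| = V_ov.
V_ov = 3.24 − 1.35 = 1.89 V.

V_SD,sat = 1.89 V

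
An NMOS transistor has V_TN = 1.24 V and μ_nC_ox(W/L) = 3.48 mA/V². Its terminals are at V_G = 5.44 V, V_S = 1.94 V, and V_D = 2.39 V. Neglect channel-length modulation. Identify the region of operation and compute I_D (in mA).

V_GS = V_G − V_S = 5.44 − 1.94 = 3.5 V; V_DS = V_D − V_S = 2.39 − 1.94 = 0.45 V.
V_ov = V_GS − V_TN = 3.5 − 1.24 = 2.26 V.
Since V_DS = 0.45 V < V_ov = 2.26 V, the device is in the triode region.
I_D = k_n [V_ov · V_DS − ½ V_DS²] = 3.48 × [2.26 × 0.45 − 0.5 × 0.45²] = 3.19 mA.

Triode; I_D = 3.19 mA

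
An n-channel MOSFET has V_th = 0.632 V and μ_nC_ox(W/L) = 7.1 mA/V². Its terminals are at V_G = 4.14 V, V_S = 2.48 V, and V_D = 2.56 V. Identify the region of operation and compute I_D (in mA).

V_GS = V_G − V_S = 4.14 − 2.48 = 1.66 V; V_DS = V_D − V_S = 2.56 − 2.48 = 0.08 V.
V_ov = V_GS − V_th = 1.66 − 0.632 = 1.03 V.
Since V_DS = 0.08 V < V_ov = 1.03 V, the device is in the triode region.
I_D = k_n [V_ov · V_DS − ½ V_DS²] = 7.1 × [1.03 × 0.08 − 0.5 × 0.08²] = 0.561 mA.

Triode; I_D = 0.561 mA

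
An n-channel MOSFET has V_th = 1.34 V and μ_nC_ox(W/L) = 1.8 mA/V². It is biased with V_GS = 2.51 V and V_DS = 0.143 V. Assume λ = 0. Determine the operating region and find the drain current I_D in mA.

Triode; I_D = 0.283 mA

V_ov = V_GS − V_th = 2.51 − 1.34 = 1.17 V.
Since V_DS = 0.143 V < V_ov = 1.17 V, the device is in the triode region.
I_D = k_n [V_ov · V_DS − ½ V_DS²] = 1.8 × [1.17 × 0.143 − 0.5 × 0.143²] = 0.283 mA.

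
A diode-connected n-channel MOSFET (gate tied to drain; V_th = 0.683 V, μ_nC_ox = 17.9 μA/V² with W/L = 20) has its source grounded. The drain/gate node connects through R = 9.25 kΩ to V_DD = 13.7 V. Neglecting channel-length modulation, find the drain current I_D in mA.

I_D = 1.14 mA

With gate tied to drain, V_GS = V_DS ≥ V_GS − V_th, so the device is in saturation.
k_n = μ_nC_ox · (W/L) = 0.358 mA/V².
KCL at the drain: ½ k_n (V_GS − V_th)² = (V_DD − V_GS)/R.
Let x = V_GS − 0.683. Then 1.66 x² + x − 13.02 = 0, giving x = 2.52 V (positive root), so V_GS = 3.2 V.
I_D = (V_DD − V_GS)/R = (13.7 − 3.2) / 9.25 = 1.14 mA.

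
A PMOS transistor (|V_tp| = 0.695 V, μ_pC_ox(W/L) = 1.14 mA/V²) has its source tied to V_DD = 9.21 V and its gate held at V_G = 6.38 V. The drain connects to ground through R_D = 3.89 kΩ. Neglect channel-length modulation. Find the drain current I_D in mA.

I_D = 2.07 mA

V_SG = V_DD − V_G = 9.21 − 6.38 = 2.83 V, so V_ov = 2.83 − 0.695 = 2.14 V.
Assume saturation: I_D = ½ k_p V_ov² = 0.5 × 1.14 × 2.14² = 2.6 mA, giving V_SD = V_DD − I_D R_D = 9.21 − 2.6 × 3.89 = -0.897 V.
But -0.897 V < V_ov = 2.14 V, so the device is actually in triode.
In triode I_D = k_p[V_ov V_SD − ½ V_SD²] and I_D = (V_DD − V_SD)/R_D. Equating: 2.22 V_SD² − 10.47 V_SD + 9.21 = 0, giving V_SD = 1.17 V (the root below V_ov).
I_D = (9.21 − 1.17) / 3.89 = 2.07 mA.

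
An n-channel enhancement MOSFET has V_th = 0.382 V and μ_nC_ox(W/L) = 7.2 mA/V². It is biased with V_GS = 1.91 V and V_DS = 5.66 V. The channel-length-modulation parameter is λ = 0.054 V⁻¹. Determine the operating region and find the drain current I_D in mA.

Saturation; I_D = 11.0 mA

V_ov = V_GS − V_th = 1.91 − 0.382 = 1.53 V.
Since V_DS = 5.66 V ≥ V_ov = 1.53 V, the device is in saturation.
I_D = ½ k_n V_ov² (1 + λ V_DS) = 0.5 × 7.2 × 1.53² × (1 + 0.054 × 5.66) = 11 mA.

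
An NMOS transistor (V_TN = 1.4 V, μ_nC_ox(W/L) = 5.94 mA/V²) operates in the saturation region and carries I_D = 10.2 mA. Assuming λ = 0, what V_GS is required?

V_GS = 3.25 V

In saturation I_D = ½ k_n (V_GS − V_TN)², so V_GS − V_TN = √(2 I_D / k_n) = √(2 × 10.2 / 5.94) = 1.85 V.
V_GS = 1.4 + 1.85 = 3.25 V.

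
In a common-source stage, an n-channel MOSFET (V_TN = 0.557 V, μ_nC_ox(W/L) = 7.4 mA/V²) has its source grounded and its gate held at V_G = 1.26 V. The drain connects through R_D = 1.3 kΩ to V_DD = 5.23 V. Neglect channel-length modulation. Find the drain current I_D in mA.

I_D = 1.83 mA

V_GS = V_G = 1.26 V, so V_ov = 1.26 − 0.557 = 0.703 V.
Assume saturation: I_D = ½ k_n V_ov² = 0.5 × 7.4 × 0.703² = 1.83 mA, giving V_DS = V_DD − I_D R_D = 5.23 − 1.83 × 1.3 = 2.85 V.
V_DS = 2.85 V ≥ V_ov = 0.703 V, confirming saturation.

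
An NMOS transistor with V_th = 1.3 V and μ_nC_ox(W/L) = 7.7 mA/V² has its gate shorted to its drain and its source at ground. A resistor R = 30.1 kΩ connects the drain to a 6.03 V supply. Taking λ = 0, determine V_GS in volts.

V_GS = 1.50 V

With gate tied to drain, V_GS = V_DS ≥ V_GS − V_th, so the device is in saturation.
KCL at the drain: ½ k_n (V_GS − V_th)² = (V_DD − V_GS)/R.
Let x = V_GS − 1.3. Then 116 x² + x − 4.73 = 0, giving x = 0.198 V (positive root), so V_GS = 1.5 V.
I_D = (V_DD − V_GS)/R = (6.03 − 1.5) / 30.1 = 0.151 mA.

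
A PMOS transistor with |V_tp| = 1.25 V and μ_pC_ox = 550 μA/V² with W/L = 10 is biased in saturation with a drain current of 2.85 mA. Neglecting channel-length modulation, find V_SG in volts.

V_SG = 2.27 V

k_p = μ_pC_ox · (W/L) = 5.5 mA/V².
In saturation I_D = ½ k_p (V_SG − |V_tp|)², so V_SG − |V_tp| = √(2 I_D / k_p) = √(2 × 2.85 / 5.5) = 1.02 V.
V_SG = 1.25 + 1.02 = 2.27 V.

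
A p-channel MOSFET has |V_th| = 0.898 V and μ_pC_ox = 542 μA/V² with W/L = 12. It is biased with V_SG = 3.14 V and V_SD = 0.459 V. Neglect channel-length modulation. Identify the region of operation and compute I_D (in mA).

k_p = μ_pC_ox · (W/L) = 6.504 mA/V².
V_ov = V_SG − |V_th| = 3.14 − 0.898 = 2.24 V.
Since V_SD = 0.459 V < V_ov = 2.24 V, the device is in the triode region.
I_D = k_p [V_ov · V_SD − ½ V_SD²] = 6.504 × [2.24 × 0.459 − 0.5 × 0.459²] = 6.01 mA.

Triode; I_D = 6.01 mA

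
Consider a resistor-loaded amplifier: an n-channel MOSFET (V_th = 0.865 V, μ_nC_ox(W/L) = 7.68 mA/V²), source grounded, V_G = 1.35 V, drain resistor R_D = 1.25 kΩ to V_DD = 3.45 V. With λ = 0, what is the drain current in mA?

V_GS = V_G = 1.35 V, so V_ov = 1.35 − 0.865 = 0.485 V.
Assume saturation: I_D = ½ k_n V_ov² = 0.5 × 7.68 × 0.485² = 0.903 mA, giving V_DS = V_DD − I_D R_D = 3.45 − 0.903 × 1.25 = 2.32 V.
V_DS = 2.32 V ≥ V_ov = 0.485 V, confirming saturation.

I_D = 0.903 mA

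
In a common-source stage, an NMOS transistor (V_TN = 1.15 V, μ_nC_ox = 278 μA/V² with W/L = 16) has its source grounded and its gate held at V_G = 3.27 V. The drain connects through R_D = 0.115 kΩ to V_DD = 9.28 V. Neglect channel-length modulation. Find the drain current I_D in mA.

V_GS = V_G = 3.27 V, so V_ov = 3.27 − 1.15 = 2.12 V.
k_n = μ_nC_ox · (W/L) = 4.448 mA/V².
Assume saturation: I_D = ½ k_n V_ov² = 0.5 × 4.448 × 2.12² = 10 mA, giving V_DS = V_DD − I_D R_D = 9.28 − 10 × 0.115 = 8.13 V.
V_DS = 8.13 V ≥ V_ov = 2.12 V, confirming saturation.

I_D = 10.0 mA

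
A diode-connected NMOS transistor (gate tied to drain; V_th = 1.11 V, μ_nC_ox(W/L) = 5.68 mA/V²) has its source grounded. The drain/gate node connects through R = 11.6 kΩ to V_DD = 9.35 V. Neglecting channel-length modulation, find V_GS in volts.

V_GS = 1.60 V

With gate tied to drain, V_GS = V_DS ≥ V_GS − V_th, so the device is in saturation.
KCL at the drain: ½ k_n (V_GS − V_th)² = (V_DD − V_GS)/R.
Let x = V_GS − 1.11. Then 32.9 x² + x − 8.24 = 0, giving x = 0.485 V (positive root), so V_GS = 1.6 V.
I_D = (V_DD − V_GS)/R = (9.35 − 1.6) / 11.6 = 0.669 mA.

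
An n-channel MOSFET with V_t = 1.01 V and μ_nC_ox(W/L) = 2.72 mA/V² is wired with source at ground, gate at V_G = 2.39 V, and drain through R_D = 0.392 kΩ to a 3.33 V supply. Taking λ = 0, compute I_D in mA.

I_D = 2.59 mA

V_GS = V_G = 2.39 V, so V_ov = 2.39 − 1.01 = 1.38 V.
Assume saturation: I_D = ½ k_n V_ov² = 0.5 × 2.72 × 1.38² = 2.59 mA, giving V_DS = V_DD − I_D R_D = 3.33 − 2.59 × 0.392 = 2.31 V.
V_DS = 2.31 V ≥ V_ov = 1.38 V, confirming saturation.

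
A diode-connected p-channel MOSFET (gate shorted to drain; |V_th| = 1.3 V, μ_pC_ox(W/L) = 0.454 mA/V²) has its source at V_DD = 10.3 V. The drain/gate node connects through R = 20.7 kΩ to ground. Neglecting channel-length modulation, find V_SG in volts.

V_SG = 2.58 V

With gate tied to drain, V_SG = V_SD ≥ V_SG − |V_th|, so the device is in saturation.
KCL at the drain: ½ k_p (V_SG − |V_th|)² = (V_DD − V_SG)/R.
Let x = V_SG − 1.3. Then 4.7 x² + x − 9 = 0, giving x = 1.28 V (positive root), so V_SG = 2.58 V.
I_D = (V_DD − V_SG)/R = (10.3 − 2.58) / 20.7 = 0.373 mA.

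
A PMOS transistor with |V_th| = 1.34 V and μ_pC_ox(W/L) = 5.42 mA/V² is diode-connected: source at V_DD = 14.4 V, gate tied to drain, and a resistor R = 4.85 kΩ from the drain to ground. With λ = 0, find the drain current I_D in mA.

With gate tied to drain, V_SG = V_SD ≥ V_SG − |V_th|, so the device is in saturation.
KCL at the drain: ½ k_p (V_SG − |V_th|)² = (V_DD − V_SG)/R.
Let x = V_SG − 1.34. Then 13.1 x² + x − 13.06 = 0, giving x = 0.96 V (positive root), so V_SG = 2.3 V.
I_D = (V_DD − V_SG)/R = (14.4 − 2.3) / 4.85 = 2.49 mA.

I_D = 2.49 mA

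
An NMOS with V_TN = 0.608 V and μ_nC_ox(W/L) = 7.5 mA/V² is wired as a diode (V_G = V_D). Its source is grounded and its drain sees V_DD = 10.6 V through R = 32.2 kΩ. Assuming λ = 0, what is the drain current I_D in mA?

I_D = 0.302 mA

With gate tied to drain, V_GS = V_DS ≥ V_GS − V_TN, so the device is in saturation.
KCL at the drain: ½ k_n (V_GS − V_TN)² = (V_DD − V_GS)/R.
Let x = V_GS − 0.608. Then 121 x² + x − 9.992 = 0, giving x = 0.284 V (positive root), so V_GS = 0.892 V.
I_D = (V_DD − V_GS)/R = (10.6 − 0.892) / 32.2 = 0.302 mA.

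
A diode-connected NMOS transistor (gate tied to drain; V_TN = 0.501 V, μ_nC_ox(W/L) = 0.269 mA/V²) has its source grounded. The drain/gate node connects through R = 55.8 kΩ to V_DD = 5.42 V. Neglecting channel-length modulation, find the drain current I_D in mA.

I_D = 0.0748 mA

With gate tied to drain, V_GS = V_DS ≥ V_GS − V_TN, so the device is in saturation.
KCL at the drain: ½ k_n (V_GS − V_TN)² = (V_DD − V_GS)/R.
Let x = V_GS − 0.501. Then 7.51 x² + x − 4.919 = 0, giving x = 0.746 V (positive root), so V_GS = 1.25 V.
I_D = (V_DD − V_GS)/R = (5.42 − 1.25) / 55.8 = 0.0748 mA.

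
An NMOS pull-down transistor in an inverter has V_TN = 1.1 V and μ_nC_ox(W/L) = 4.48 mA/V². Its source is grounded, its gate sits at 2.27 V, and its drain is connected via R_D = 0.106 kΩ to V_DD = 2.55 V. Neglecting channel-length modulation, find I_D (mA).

V_GS = V_G = 2.27 V, so V_ov = 2.27 − 1.1 = 1.17 V.
Assume saturation: I_D = ½ k_n V_ov² = 0.5 × 4.48 × 1.17² = 3.07 mA, giving V_DS = V_DD − I_D R_D = 2.55 − 3.07 × 0.106 = 2.22 V.
V_DS = 2.22 V ≥ V_ov = 1.17 V, confirming saturation.

I_D = 3.07 mA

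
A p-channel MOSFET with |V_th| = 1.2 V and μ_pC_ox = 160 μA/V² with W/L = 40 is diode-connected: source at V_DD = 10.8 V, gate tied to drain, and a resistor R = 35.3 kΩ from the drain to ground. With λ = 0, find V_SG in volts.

V_SG = 1.49 V

With gate tied to drain, V_SG = V_SD ≥ V_SG − |V_th|, so the device is in saturation.
k_p = μ_pC_ox · (W/L) = 6.4 mA/V².
KCL at the drain: ½ k_p (V_SG − |V_th|)² = (V_DD − V_SG)/R.
Let x = V_SG − 1.2. Then 113 x² + x − 9.6 = 0, giving x = 0.287 V (positive root), so V_SG = 1.49 V.
I_D = (V_DD − V_SG)/R = (10.8 − 1.49) / 35.3 = 0.264 mA.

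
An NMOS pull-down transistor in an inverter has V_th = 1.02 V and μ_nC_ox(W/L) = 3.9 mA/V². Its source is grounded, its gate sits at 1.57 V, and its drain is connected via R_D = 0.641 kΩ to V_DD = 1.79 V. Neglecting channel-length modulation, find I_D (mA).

I_D = 0.590 mA

V_GS = V_G = 1.57 V, so V_ov = 1.57 − 1.02 = 0.55 V.
Assume saturation: I_D = ½ k_n V_ov² = 0.5 × 3.9 × 0.55² = 0.59 mA, giving V_DS = V_DD − I_D R_D = 1.79 − 0.59 × 0.641 = 1.41 V.
V_DS = 1.41 V ≥ V_ov = 0.55 V, confirming saturation.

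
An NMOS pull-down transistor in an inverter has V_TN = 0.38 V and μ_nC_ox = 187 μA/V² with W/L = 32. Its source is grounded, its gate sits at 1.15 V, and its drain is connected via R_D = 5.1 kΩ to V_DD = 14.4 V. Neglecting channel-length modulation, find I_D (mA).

V_GS = V_G = 1.15 V, so V_ov = 1.15 − 0.38 = 0.77 V.
k_n = μ_nC_ox · (W/L) = 5.984 mA/V².
Assume saturation: I_D = ½ k_n V_ov² = 0.5 × 5.984 × 0.77² = 1.77 mA, giving V_DS = V_DD − I_D R_D = 14.4 − 1.77 × 5.1 = 5.35 V.
V_DS = 5.35 V ≥ V_ov = 0.77 V, confirming saturation.

I_D = 1.77 mA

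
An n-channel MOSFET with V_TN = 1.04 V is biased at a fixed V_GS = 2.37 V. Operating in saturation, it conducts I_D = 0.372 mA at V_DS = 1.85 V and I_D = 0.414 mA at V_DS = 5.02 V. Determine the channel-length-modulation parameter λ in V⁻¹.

λ = 0.0381 V⁻¹

With V_GS fixed, I_D ∝ (1 + λ V_DS) in saturation, so I_D2/I_D1 = (1 + λ V_DS2)/(1 + λ V_DS1).
0.414/0.372 = 1.113 = (1 + 5.02 λ)/(1 + 1.85 λ).
Solving: λ (I_D1 V_DS2 − I_D2 V_DS1) = I_D2 − I_D1, so λ = (0.414 − 0.372) / (0.372 × 5.02 − 0.414 × 1.85) = 0.042 / 1.1 = 0.0381 V⁻¹.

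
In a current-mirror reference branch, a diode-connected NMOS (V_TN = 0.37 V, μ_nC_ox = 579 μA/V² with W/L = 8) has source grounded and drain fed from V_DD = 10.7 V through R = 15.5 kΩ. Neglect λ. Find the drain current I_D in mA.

With gate tied to drain, V_GS = V_DS ≥ V_GS − V_TN, so the device is in saturation.
k_n = μ_nC_ox · (W/L) = 4.632 mA/V².
KCL at the drain: ½ k_n (V_GS − V_TN)² = (V_DD − V_GS)/R.
Let x = V_GS − 0.37. Then 35.9 x² + x − 10.33 = 0, giving x = 0.523 V (positive root), so V_GS = 0.893 V.
I_D = (V_DD − V_GS)/R = (10.7 − 0.893) / 15.5 = 0.633 mA.

I_D = 0.633 mA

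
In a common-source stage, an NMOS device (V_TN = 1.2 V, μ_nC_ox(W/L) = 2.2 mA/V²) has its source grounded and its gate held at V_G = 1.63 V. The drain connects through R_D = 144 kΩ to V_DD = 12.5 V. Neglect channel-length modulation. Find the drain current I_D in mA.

I_D = 0.0861 mA

V_GS = V_G = 1.63 V, so V_ov = 1.63 − 1.2 = 0.43 V.
Assume saturation: I_D = ½ k_n V_ov² = 0.5 × 2.2 × 0.43² = 0.203 mA, giving V_DS = V_DD − I_D R_D = 12.5 − 0.203 × 144 = -16.8 V.
But -16.8 V < V_ov = 0.43 V, so the device is actually in triode.
In triode I_D = k_n[V_ov V_DS − ½ V_DS²] and I_D = (V_DD − V_DS)/R_D. Equating: 158 V_DS² − 137.2 V_DS + 12.5 = 0, giving V_DS = 0.103 V (the root below V_ov).
I_D = (12.5 − 0.103) / 144 = 0.0861 mA.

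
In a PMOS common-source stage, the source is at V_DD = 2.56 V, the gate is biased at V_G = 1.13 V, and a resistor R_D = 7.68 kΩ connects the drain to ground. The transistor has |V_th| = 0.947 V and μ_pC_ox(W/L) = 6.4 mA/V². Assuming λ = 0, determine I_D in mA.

I_D = 0.318 mA

V_SG = V_DD − V_G = 2.56 − 1.13 = 1.43 V, so V_ov = 1.43 − 0.947 = 0.483 V.
Assume saturation: I_D = ½ k_p V_ov² = 0.5 × 6.4 × 0.483² = 0.747 mA, giving V_SD = V_DD − I_D R_D = 2.56 − 0.747 × 7.68 = -3.17 V.
But -3.17 V < V_ov = 0.483 V, so the device is actually in triode.
In triode I_D = k_p[V_ov V_SD − ½ V_SD²] and I_D = (V_DD − V_SD)/R_D. Equating: 24.6 V_SD² − 24.74 V_SD + 2.56 = 0, giving V_SD = 0.117 V (the root below V_ov).
I_D = (2.56 − 0.117) / 7.68 = 0.318 mA.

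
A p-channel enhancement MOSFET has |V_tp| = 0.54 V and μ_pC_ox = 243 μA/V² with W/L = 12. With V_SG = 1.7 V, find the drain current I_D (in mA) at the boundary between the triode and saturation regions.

At the boundary V_SD = V_ov = V_SG − |V_tp| = 1.7 − 0.54 = 1.16 V.
k_p = μ_pC_ox · (W/L) = 2.916 mA/V².
I_D = ½ k_p V_ov² = 0.5 × 2.916 × 1.16² = 1.96 mA.

I_D = 1.96 mA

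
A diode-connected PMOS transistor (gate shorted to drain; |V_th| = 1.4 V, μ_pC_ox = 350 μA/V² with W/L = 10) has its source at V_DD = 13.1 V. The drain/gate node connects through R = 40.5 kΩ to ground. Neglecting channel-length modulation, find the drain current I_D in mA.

With gate tied to drain, V_SG = V_SD ≥ V_SG − |V_th|, so the device is in saturation.
k_p = μ_pC_ox · (W/L) = 3.5 mA/V².
KCL at the drain: ½ k_p (V_SG − |V_th|)² = (V_DD − V_SG)/R.
Let x = V_SG − 1.4. Then 70.9 x² + x − 11.7 = 0, giving x = 0.399 V (positive root), so V_SG = 1.8 V.
I_D = (V_DD − V_SG)/R = (13.1 − 1.8) / 40.5 = 0.279 mA.

I_D = 0.279 mA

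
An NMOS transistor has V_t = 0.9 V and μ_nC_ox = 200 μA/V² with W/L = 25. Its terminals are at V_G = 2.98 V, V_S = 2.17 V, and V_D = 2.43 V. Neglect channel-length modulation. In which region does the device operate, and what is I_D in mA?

Cutoff; I_D = 0 mA

V_GS = V_G − V_S = 2.98 − 2.17 = 0.81 V; V_DS = V_D − V_S = 2.43 − 2.17 = 0.26 V.
V_GS = 0.81 V < V_t = 0.9 V, so the transistor is in cutoff.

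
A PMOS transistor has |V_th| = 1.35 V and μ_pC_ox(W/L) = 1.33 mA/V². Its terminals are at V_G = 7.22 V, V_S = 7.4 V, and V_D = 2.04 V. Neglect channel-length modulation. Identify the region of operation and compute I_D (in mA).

Cutoff; I_D = 0 mA

V_SG = V_S − V_G = 7.4 − 7.22 = 0.18 V; V_SD = V_S − V_D = 7.4 − 2.04 = 5.36 V.
V_SG = 0.18 V < |V_th| = 1.35 V, so the transistor is in cutoff.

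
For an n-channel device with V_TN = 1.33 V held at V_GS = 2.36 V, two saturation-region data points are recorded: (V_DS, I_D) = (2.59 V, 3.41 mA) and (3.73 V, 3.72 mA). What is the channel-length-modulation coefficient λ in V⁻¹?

λ = 0.101 V⁻¹

With V_GS fixed, I_D ∝ (1 + λ V_DS) in saturation, so I_D2/I_D1 = (1 + λ V_DS2)/(1 + λ V_DS1).
3.72/3.41 = 1.091 = (1 + 3.73 λ)/(1 + 2.59 λ).
Solving: λ (I_D1 V_DS2 − I_D2 V_DS1) = I_D2 − I_D1, so λ = (3.72 − 3.41) / (3.41 × 3.73 − 3.72 × 2.59) = 0.31 / 3.08 = 0.101 V⁻¹.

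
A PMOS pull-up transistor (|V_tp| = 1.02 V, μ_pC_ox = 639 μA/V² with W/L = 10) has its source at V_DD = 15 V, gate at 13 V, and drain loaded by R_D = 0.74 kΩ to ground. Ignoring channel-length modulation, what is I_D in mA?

V_SG = V_DD − V_G = 15 − 13 = 2 V, so V_ov = 2 − 1.02 = 0.98 V.
k_p = μ_pC_ox · (W/L) = 6.39 mA/V².
Assume saturation: I_D = ½ k_p V_ov² = 0.5 × 6.39 × 0.98² = 3.07 mA, giving V_SD = V_DD − I_D R_D = 15 − 3.07 × 0.74 = 12.7 V.
V_SD = 12.7 V ≥ V_ov = 0.98 V, confirming saturation.

I_D = 3.07 mA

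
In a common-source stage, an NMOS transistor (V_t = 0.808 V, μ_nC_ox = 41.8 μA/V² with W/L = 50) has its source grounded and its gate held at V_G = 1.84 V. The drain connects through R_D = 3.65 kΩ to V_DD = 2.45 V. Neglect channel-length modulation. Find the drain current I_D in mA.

V_GS = V_G = 1.84 V, so V_ov = 1.84 − 0.808 = 1.03 V.
k_n = μ_nC_ox · (W/L) = 2.09 mA/V².
Assume saturation: I_D = ½ k_n V_ov² = 0.5 × 2.09 × 1.03² = 1.11 mA, giving V_DS = V_DD − I_D R_D = 2.45 − 1.11 × 3.65 = -1.61 V.
But -1.61 V < V_ov = 1.03 V, so the device is actually in triode.
In triode I_D = k_n[V_ov V_DS − ½ V_DS²] and I_D = (V_DD − V_DS)/R_D. Equating: 3.81 V_DS² − 8.873 V_DS + 2.45 = 0, giving V_DS = 0.32 V (the root below V_ov).
I_D = (2.45 − 0.32) / 3.65 = 0.584 mA.

I_D = 0.584 mA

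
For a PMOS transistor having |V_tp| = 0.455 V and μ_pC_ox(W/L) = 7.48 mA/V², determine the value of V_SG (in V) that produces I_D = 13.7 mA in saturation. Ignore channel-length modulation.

V_SG = 2.37 V

In saturation I_D = ½ k_p (V_SG − |V_tp|)², so V_SG − |V_tp| = √(2 I_D / k_p) = √(2 × 13.7 / 7.48) = 1.91 V.
V_SG = 0.455 + 1.91 = 2.37 V.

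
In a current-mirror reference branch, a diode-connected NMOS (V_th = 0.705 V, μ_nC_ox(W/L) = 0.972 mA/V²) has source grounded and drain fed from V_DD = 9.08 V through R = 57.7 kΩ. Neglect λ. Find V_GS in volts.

V_GS = 1.23 V

With gate tied to drain, V_GS = V_DS ≥ V_GS − V_th, so the device is in saturation.
KCL at the drain: ½ k_n (V_GS − V_th)² = (V_DD − V_GS)/R.
Let x = V_GS − 0.705. Then 28 x² + x − 8.375 = 0, giving x = 0.529 V (positive root), so V_GS = 1.23 V.
I_D = (V_DD − V_GS)/R = (9.08 − 1.23) / 57.7 = 0.136 mA.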